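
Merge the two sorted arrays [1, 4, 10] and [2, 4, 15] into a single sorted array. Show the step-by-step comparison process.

Merging process:

Compare 1 vs 2: take 1 from left. Merged: [1]
Compare 4 vs 2: take 2 from right. Merged: [1, 2]
Compare 4 vs 4: take 4 from left. Merged: [1, 2, 4]
Compare 10 vs 4: take 4 from right. Merged: [1, 2, 4, 4]
Compare 10 vs 15: take 10 from left. Merged: [1, 2, 4, 4, 10]
Append remaining from right: [15]. Merged: [1, 2, 4, 4, 10, 15]

Final merged array: [1, 2, 4, 4, 10, 15]
Total comparisons: 5

The merged array is [1, 2, 4, 4, 10, 15], requiring 5 comparisons. The merge step runs in O(n) time where n is the total number of elements.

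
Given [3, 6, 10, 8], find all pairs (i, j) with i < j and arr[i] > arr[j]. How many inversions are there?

Finding inversions in [3, 6, 10, 8]:

(2, 3): arr[2]=10 > arr[3]=8

Total inversions: 1

The array has 1 inversion(s): (2,3). Each pair (i,j) satisfies i < j and arr[i] > arr[j].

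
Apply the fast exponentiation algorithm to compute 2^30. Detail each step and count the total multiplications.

Computing 2^30 by squaring (build up from 2^1; each line after the first costs one multiplication):

2^1 = 2
2^2 = (2^1)^2 = 2^2 = 4
2^3 = 2 * 2^2 = 2 * 4 = 8
2^6 = (2^3)^2 = 8^2 = 64
2^7 = 2 * 2^6 = 2 * 64 = 128
2^14 = (2^7)^2 = 128^2 = 16384
2^15 = 2 * 2^14 = 2 * 16384 = 32768
2^30 = (2^15)^2 = 32768^2 = 1073741824

Result: 1073741824
Multiplications needed: 7 (7 lines after 2^1)

2^30 = 1073741824. Using exponentiation by squaring, this requires 7 multiplications. The key idea: if the exponent is even, square the half-power; if odd, multiply by the base once.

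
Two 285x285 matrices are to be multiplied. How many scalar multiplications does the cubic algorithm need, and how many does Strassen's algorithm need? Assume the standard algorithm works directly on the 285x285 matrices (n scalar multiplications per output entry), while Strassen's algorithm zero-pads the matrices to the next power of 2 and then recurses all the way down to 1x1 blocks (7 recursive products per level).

Matrix multiplication for 285x285 matrices:

Strassen's algorithm requires power-of-2 dimensions. Pad 285x285 to 512x512 (next power of 2).

Standard algorithm: 285^3 = 23149125 multiplications
Strassen's algorithm: 7^(log2(512)) = 7^9 = 40353607 multiplications
Difference: 23149125 - 40353607 = -17204482 (Strassen uses MORE here due to padding overhead — for small or just-over-power-of-2 n, padding can outweigh the per-level savings)

Standard: 23149125 multiplications (285^3). Strassen: 40353607 multiplications (7^9, after padding to 512x512). Strassen reduces 8 recursive multiplications to 7 at each level.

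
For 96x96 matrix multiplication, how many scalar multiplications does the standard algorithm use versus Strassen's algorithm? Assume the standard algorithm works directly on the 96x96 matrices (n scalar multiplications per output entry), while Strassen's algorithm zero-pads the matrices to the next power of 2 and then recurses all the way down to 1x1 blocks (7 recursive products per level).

Matrix multiplication for 96x96 matrices:

Strassen's algorithm requires power-of-2 dimensions. Pad 96x96 to 128x128 (next power of 2).

Standard algorithm: 96^3 = 884736 multiplications
Strassen's algorithm: 7^(log2(128)) = 7^7 = 823543 multiplications
Savings: 884736 - 823543 = 61193 multiplications

Standard: 884736 multiplications (96^3). Strassen: 823543 multiplications (7^7, after padding to 128x128). Strassen reduces 8 recursive multiplications to 7 at each level.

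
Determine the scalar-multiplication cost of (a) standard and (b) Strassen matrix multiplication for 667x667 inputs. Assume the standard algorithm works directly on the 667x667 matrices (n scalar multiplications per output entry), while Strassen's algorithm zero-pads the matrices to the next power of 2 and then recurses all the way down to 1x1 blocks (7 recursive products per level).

Matrix multiplication for 667x667 matrices:

Strassen's algorithm requires power-of-2 dimensions. Pad 667x667 to 1024x1024 (next power of 2).

Standard algorithm: 667^3 = 296740963 multiplications
Strassen's algorithm: 7^(log2(1024)) = 7^10 = 282475249 multiplications
Savings: 296740963 - 282475249 = 14265714 multiplications

Standard: 296740963 multiplications (667^3). Strassen: 282475249 multiplications (7^10, after padding to 1024x1024). Strassen reduces 8 recursive multiplications to 7 at each level.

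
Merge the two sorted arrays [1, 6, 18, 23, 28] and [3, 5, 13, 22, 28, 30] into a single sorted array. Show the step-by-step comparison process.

Merging process:

Compare 1 vs 3: take 1 from left. Merged: [1]
Compare 6 vs 3: take 3 from right. Merged: [1, 3]
Compare 6 vs 5: take 5 from right. Merged: [1, 3, 5]
Compare 6 vs 13: take 6 from left. Merged: [1, 3, 5, 6]
Compare 18 vs 13: take 13 from right. Merged: [1, 3, 5, 6, 13]
Compare 18 vs 22: take 18 from left. Merged: [1, 3, 5, 6, 13, 18]
Compare 23 vs 22: take 22 from right. Merged: [1, 3, 5, 6, 13, 18, 22]
Compare 23 vs 28: take 23 from left. Merged: [1, 3, 5, 6, 13, 18, 22, 23]
Compare 28 vs 28: take 28 from left. Merged: [1, 3, 5, 6, 13, 18, 22, 23, 28]
Append remaining from right: [28, 30]. Merged: [1, 3, 5, 6, 13, 18, 22, 23, 28, 28, 30]

Final merged array: [1, 3, 5, 6, 13, 18, 22, 23, 28, 28, 30]
Total comparisons: 9

The merged array is [1, 3, 5, 6, 13, 18, 22, 23, 28, 28, 30], requiring 9 comparisons. The merge step runs in O(n) time where n is the total number of elements.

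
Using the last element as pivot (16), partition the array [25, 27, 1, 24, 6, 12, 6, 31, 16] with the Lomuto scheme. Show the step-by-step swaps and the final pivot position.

Lomuto partition with pivot = 16:

Initial array: [25, 27, 1, 24, 6, 12, 6, 31, 16]

arr[0]=25 > 16: no swap
arr[1]=27 > 16: no swap
arr[2]=1 <= 16: swap with position 0, array becomes [1, 27, 25, 24, 6, 12, 6, 31, 16]
arr[3]=24 > 16: no swap
arr[4]=6 <= 16: swap with position 1, array becomes [1, 6, 25, 24, 27, 12, 6, 31, 16]
arr[5]=12 <= 16: swap with position 2, array becomes [1, 6, 12, 24, 27, 25, 6, 31, 16]
arr[6]=6 <= 16: swap with position 3, array becomes [1, 6, 12, 6, 27, 25, 24, 31, 16]
arr[7]=31 > 16: no swap

Place pivot at position 4: [1, 6, 12, 6, 16, 25, 24, 31, 27]
Pivot position: 4

After partitioning with pivot 16, the array becomes [1, 6, 12, 6, 16, 25, 24, 31, 27]. The pivot is placed at index 4. All elements to the left of the pivot are <= 16, and all elements to the right are > 16.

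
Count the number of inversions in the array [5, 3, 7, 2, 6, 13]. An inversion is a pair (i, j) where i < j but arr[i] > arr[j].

Finding inversions in [5, 3, 7, 2, 6, 13]:

(0, 1): arr[0]=5 > arr[1]=3
(0, 3): arr[0]=5 > arr[3]=2
(1, 3): arr[1]=3 > arr[3]=2
(2, 3): arr[2]=7 > arr[3]=2
(2, 4): arr[2]=7 > arr[4]=6

Total inversions: 5

The array has 5 inversion(s): (0,1), (0,3), (1,3), (2,3), (2,4). Each pair (i,j) satisfies i < j and arr[i] > arr[j].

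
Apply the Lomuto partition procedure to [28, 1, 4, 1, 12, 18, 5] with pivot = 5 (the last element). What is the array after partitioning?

Lomuto partition with pivot = 5:

Initial array: [28, 1, 4, 1, 12, 18, 5]

arr[0]=28 > 5: no swap
arr[1]=1 <= 5: swap with position 0, array becomes [1, 28, 4, 1, 12, 18, 5]
arr[2]=4 <= 5: swap with position 1, array becomes [1, 4, 28, 1, 12, 18, 5]
arr[3]=1 <= 5: swap with position 2, array becomes [1, 4, 1, 28, 12, 18, 5]
arr[4]=12 > 5: no swap
arr[5]=18 > 5: no swap

Place pivot at position 3: [1, 4, 1, 5, 12, 18, 28]
Pivot position: 3

After partitioning with pivot 5, the array becomes [1, 4, 1, 5, 12, 18, 28]. The pivot is placed at index 3. All elements to the left of the pivot are <= 5, and all elements to the right are > 5.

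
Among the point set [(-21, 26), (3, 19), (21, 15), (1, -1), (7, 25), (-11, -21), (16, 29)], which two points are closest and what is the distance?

Computing all pairwise distances among 7 points:

d((-21, 26), (3, 19)) = 25.0
d((-21, 26), (21, 15)) = 43.4166
d((-21, 26), (1, -1)) = 34.8281
d((-21, 26), (7, 25)) = 28.0179
d((-21, 26), (-11, -21)) = 48.0521
d((-21, 26), (16, 29)) = 37.1214
d((3, 19), (21, 15)) = 18.4391
d((3, 19), (1, -1)) = 20.0998
d((3, 19), (7, 25)) = 7.2111 <-- minimum
d((3, 19), (-11, -21)) = 42.3792
d((3, 19), (16, 29)) = 16.4012
d((21, 15), (1, -1)) = 25.6125
d((21, 15), (7, 25)) = 17.2047
d((21, 15), (-11, -21)) = 48.1664
d((21, 15), (16, 29)) = 14.8661
d((1, -1), (7, 25)) = 26.6833
d((1, -1), (-11, -21)) = 23.3238
d((1, -1), (16, 29)) = 33.541
d((7, 25), (-11, -21)) = 49.3964
d((7, 25), (16, 29)) = 9.8489
d((-11, -21), (16, 29)) = 56.8243

Closest pair: (3, 19) and (7, 25) with distance 7.2111

The closest pair is (3, 19) and (7, 25) with Euclidean distance 7.2111. For 7 points, brute-force pairwise comparison is shown above. For large n, the divide-and-conquer algorithm (sort by x, recurse on halves, check the dividing strip) achieves O(n log n).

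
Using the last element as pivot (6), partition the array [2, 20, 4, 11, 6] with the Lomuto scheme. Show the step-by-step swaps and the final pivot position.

Lomuto partition with pivot = 6:

Initial array: [2, 20, 4, 11, 6]

arr[0]=2 <= 6: swap with position 0, array becomes [2, 20, 4, 11, 6]
arr[1]=20 > 6: no swap
arr[2]=4 <= 6: swap with position 1, array becomes [2, 4, 20, 11, 6]
arr[3]=11 > 6: no swap

Place pivot at position 2: [2, 4, 6, 11, 20]
Pivot position: 2

After partitioning with pivot 6, the array becomes [2, 4, 6, 11, 20]. The pivot is placed at index 2. All elements to the left of the pivot are <= 6, and all elements to the right are > 6.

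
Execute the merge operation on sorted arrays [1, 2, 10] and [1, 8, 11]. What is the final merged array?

Merging process:

Compare 1 vs 1: take 1 from left. Merged: [1]
Compare 2 vs 1: take 1 from right. Merged: [1, 1]
Compare 2 vs 8: take 2 from left. Merged: [1, 1, 2]
Compare 10 vs 8: take 8 from right. Merged: [1, 1, 2, 8]
Compare 10 vs 11: take 10 from left. Merged: [1, 1, 2, 8, 10]
Append remaining from right: [11]. Merged: [1, 1, 2, 8, 10, 11]

Final merged array: [1, 1, 2, 8, 10, 11]
Total comparisons: 5

The merged array is [1, 1, 2, 8, 10, 11], requiring 5 comparisons. The merge step runs in O(n) time where n is the total number of elements.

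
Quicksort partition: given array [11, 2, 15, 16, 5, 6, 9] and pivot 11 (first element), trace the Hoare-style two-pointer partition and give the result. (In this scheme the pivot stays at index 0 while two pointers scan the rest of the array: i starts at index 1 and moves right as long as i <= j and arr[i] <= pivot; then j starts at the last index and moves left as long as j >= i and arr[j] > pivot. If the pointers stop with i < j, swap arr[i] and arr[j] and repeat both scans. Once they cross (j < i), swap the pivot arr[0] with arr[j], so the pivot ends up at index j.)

Hoare-style two-pointer partition with pivot = 11:

Initial array: [11, 2, 15, 16, 5, 6, 9]

Pointers start at i = 1, j = 6.
i stops at index 2 (arr[2]=15 > 11), j stops at index 6 (arr[6]=9 <= 11): swap arr[2] and arr[6], array becomes [11, 2, 9, 16, 5, 6, 15]
i stops at index 3 (arr[3]=16 > 11), j stops at index 5 (arr[5]=6 <= 11): swap arr[3] and arr[5], array becomes [11, 2, 9, 6, 5, 16, 15]
i ends at 5, j ends at 4: the pointers have crossed (j < i), so scanning stops.

Swap pivot arr[0] with arr[4] to place pivot at position 4: [5, 2, 9, 6, 11, 16, 15]
Pivot position: 4

After partitioning with pivot 11, the array becomes [5, 2, 9, 6, 11, 16, 15]. The pivot is placed at index 4. All elements to the left of the pivot are <= 11, and all elements to the right are > 11.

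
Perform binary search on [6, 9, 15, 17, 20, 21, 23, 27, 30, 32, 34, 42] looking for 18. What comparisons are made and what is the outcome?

Binary search for 18 in [6, 9, 15, 17, 20, 21, 23, 27, 30, 32, 34, 42]:

lo=0, hi=11, mid=5, arr[mid]=21 -> 21 > 18, search left half
lo=0, hi=4, mid=2, arr[mid]=15 -> 15 < 18, search right half
lo=3, hi=4, mid=3, arr[mid]=17 -> 17 < 18, search right half
lo=4, hi=4, mid=4, arr[mid]=20 -> 20 > 18, search left half
lo=4 > hi=3, target 18 not found

Binary search determines that 18 is not in the array after 4 comparisons. The search space was exhausted without finding the target.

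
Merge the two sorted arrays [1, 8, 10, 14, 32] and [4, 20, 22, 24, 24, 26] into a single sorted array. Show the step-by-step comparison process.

Merging process:

Compare 1 vs 4: take 1 from left. Merged: [1]
Compare 8 vs 4: take 4 from right. Merged: [1, 4]
Compare 8 vs 20: take 8 from left. Merged: [1, 4, 8]
Compare 10 vs 20: take 10 from left. Merged: [1, 4, 8, 10]
Compare 14 vs 20: take 14 from left. Merged: [1, 4, 8, 10, 14]
Compare 32 vs 20: take 20 from right. Merged: [1, 4, 8, 10, 14, 20]
Compare 32 vs 22: take 22 from right. Merged: [1, 4, 8, 10, 14, 20, 22]
Compare 32 vs 24: take 24 from right. Merged: [1, 4, 8, 10, 14, 20, 22, 24]
Compare 32 vs 24: take 24 from right. Merged: [1, 4, 8, 10, 14, 20, 22, 24, 24]
Compare 32 vs 26: take 26 from right. Merged: [1, 4, 8, 10, 14, 20, 22, 24, 24, 26]
Append remaining from left: [32]. Merged: [1, 4, 8, 10, 14, 20, 22, 24, 24, 26, 32]

Final merged array: [1, 4, 8, 10, 14, 20, 22, 24, 24, 26, 32]
Total comparisons: 10

The merged array is [1, 4, 8, 10, 14, 20, 22, 24, 24, 26, 32], requiring 10 comparisons. The merge step runs in O(n) time where n is the total number of elements.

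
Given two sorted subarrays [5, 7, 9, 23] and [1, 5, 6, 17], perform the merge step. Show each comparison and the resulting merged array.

Merging process:

Compare 5 vs 1: take 1 from right. Merged: [1]
Compare 5 vs 5: take 5 from left. Merged: [1, 5]
Compare 7 vs 5: take 5 from right. Merged: [1, 5, 5]
Compare 7 vs 6: take 6 from right. Merged: [1, 5, 5, 6]
Compare 7 vs 17: take 7 from left. Merged: [1, 5, 5, 6, 7]
Compare 9 vs 17: take 9 from left. Merged: [1, 5, 5, 6, 7, 9]
Compare 23 vs 17: take 17 from right. Merged: [1, 5, 5, 6, 7, 9, 17]
Append remaining from left: [23]. Merged: [1, 5, 5, 6, 7, 9, 17, 23]

Final merged array: [1, 5, 5, 6, 7, 9, 17, 23]
Total comparisons: 7

The merged array is [1, 5, 5, 6, 7, 9, 17, 23], requiring 7 comparisons. The merge step runs in O(n) time where n is the total number of elements.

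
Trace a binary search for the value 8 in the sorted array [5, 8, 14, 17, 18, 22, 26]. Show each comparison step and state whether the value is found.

Binary search for 8 in [5, 8, 14, 17, 18, 22, 26]:

lo=0, hi=6, mid=3, arr[mid]=17 -> 17 > 8, search left half
lo=0, hi=2, mid=1, arr[mid]=8 -> Found target at index 1!

Binary search finds 8 at index 1 after 2 comparisons. The search repeatedly halves the search space by comparing with the middle element.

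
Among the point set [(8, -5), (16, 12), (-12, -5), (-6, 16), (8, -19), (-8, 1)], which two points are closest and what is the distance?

Computing all pairwise distances among 6 points:

d((8, -5), (16, 12)) = 18.7883
d((8, -5), (-12, -5)) = 20.0
d((8, -5), (-6, 16)) = 25.2389
d((8, -5), (8, -19)) = 14.0
d((8, -5), (-8, 1)) = 17.088
d((16, 12), (-12, -5)) = 32.7567
d((16, 12), (-6, 16)) = 22.3607
d((16, 12), (8, -19)) = 32.0156
d((16, 12), (-8, 1)) = 26.4008
d((-12, -5), (-6, 16)) = 21.8403
d((-12, -5), (8, -19)) = 24.4131
d((-12, -5), (-8, 1)) = 7.2111 <-- minimum
d((-6, 16), (8, -19)) = 37.6962
d((-6, 16), (-8, 1)) = 15.1327
d((8, -19), (-8, 1)) = 25.6125

Closest pair: (-12, -5) and (-8, 1) with distance 7.2111

The closest pair is (-12, -5) and (-8, 1) with Euclidean distance 7.2111. For 6 points, brute-force pairwise comparison is shown above. For large n, the divide-and-conquer algorithm (sort by x, recurse on halves, check the dividing strip) achieves O(n log n).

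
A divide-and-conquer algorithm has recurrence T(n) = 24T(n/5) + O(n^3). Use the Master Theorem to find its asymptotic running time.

Master Theorem for T(n) = 24T(n/5) + O(n^3):

a = 24, b = 5, c = 3
log_b(a) = log_5(24) = 1.9746

Case 3: c = 3 > log_5(24) = 1.9746
T(n) = O(n^3) = O(n^3)

For T(n) = 24T(n/5) + O(n^3): log_5(24) = 1.9746. This is Case 3 of the Master Theorem (c > log_b(a), work dominated by root), giving O(n^3).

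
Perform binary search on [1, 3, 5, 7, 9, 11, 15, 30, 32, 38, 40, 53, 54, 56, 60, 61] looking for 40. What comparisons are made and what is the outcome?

Binary search for 40 in [1, 3, 5, 7, 9, 11, 15, 30, 32, 38, 40, 53, 54, 56, 60, 61]:

lo=0, hi=15, mid=7, arr[mid]=30 -> 30 < 40, search right half
lo=8, hi=15, mid=11, arr[mid]=53 -> 53 > 40, search left half
lo=8, hi=10, mid=9, arr[mid]=38 -> 38 < 40, search right half
lo=10, hi=10, mid=10, arr[mid]=40 -> Found target at index 10!

Binary search finds 40 at index 10 after 4 comparisons. The search repeatedly halves the search space by comparing with the middle element.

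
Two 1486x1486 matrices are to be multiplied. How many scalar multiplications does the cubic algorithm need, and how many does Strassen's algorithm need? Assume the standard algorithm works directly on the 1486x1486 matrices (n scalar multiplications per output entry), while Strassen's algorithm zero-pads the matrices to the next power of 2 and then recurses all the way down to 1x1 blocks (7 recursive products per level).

Matrix multiplication for 1486x1486 matrices:

Strassen's algorithm requires power-of-2 dimensions. Pad 1486x1486 to 2048x2048 (next power of 2).

Standard algorithm: 1486^3 = 3281379256 multiplications
Strassen's algorithm: 7^(log2(2048)) = 7^11 = 1977326743 multiplications
Savings: 3281379256 - 1977326743 = 1304052513 multiplications

Standard: 3281379256 multiplications (1486^3). Strassen: 1977326743 multiplications (7^11, after padding to 2048x2048). Strassen reduces 8 recursive multiplications to 7 at each level.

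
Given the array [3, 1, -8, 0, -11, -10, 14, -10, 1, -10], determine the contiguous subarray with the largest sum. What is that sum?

Using Kadane's algorithm on [3, 1, -8, 0, -11, -10, 14, -10, 1, -10]:

Scanning through the array:
Position 1 (value 1): max_ending_here = 4, max_so_far = 4
Position 2 (value -8): max_ending_here = -4, max_so_far = 4
Position 3 (value 0): max_ending_here = 0, max_so_far = 4
Position 4 (value -11): max_ending_here = -11, max_so_far = 4
Position 5 (value -10): max_ending_here = -10, max_so_far = 4
Position 6 (value 14): max_ending_here = 14, max_so_far = 14
Position 7 (value -10): max_ending_here = 4, max_so_far = 14
Position 8 (value 1): max_ending_here = 5, max_so_far = 14
Position 9 (value -10): max_ending_here = -5, max_so_far = 14

Maximum subarray: [14]
Maximum sum: 14

The maximum subarray is [14] with sum 14. This subarray runs from index 6 to index 6.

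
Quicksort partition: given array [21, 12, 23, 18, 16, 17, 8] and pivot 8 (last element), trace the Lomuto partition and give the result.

Lomuto partition with pivot = 8:

Initial array: [21, 12, 23, 18, 16, 17, 8]

arr[0]=21 > 8: no swap
arr[1]=12 > 8: no swap
arr[2]=23 > 8: no swap
arr[3]=18 > 8: no swap
arr[4]=16 > 8: no swap
arr[5]=17 > 8: no swap

Place pivot at position 0: [8, 12, 23, 18, 16, 17, 21]
Pivot position: 0

After partitioning with pivot 8, the array becomes [8, 12, 23, 18, 16, 17, 21]. The pivot is placed at index 0. All elements to the left of the pivot are <= 8, and all elements to the right are > 8.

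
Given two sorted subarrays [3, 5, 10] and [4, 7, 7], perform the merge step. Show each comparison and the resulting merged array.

Merging process:

Compare 3 vs 4: take 3 from left. Merged: [3]
Compare 5 vs 4: take 4 from right. Merged: [3, 4]
Compare 5 vs 7: take 5 from left. Merged: [3, 4, 5]
Compare 10 vs 7: take 7 from right. Merged: [3, 4, 5, 7]
Compare 10 vs 7: take 7 from right. Merged: [3, 4, 5, 7, 7]
Append remaining from left: [10]. Merged: [3, 4, 5, 7, 7, 10]

Final merged array: [3, 4, 5, 7, 7, 10]
Total comparisons: 5

The merged array is [3, 4, 5, 7, 7, 10], requiring 5 comparisons. The merge step runs in O(n) time where n is the total number of elements.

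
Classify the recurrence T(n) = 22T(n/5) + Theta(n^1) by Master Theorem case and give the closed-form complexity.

Master Theorem for T(n) = 22T(n/5) + O(n^1):

a = 22, b = 5, c = 1
log_b(a) = log_5(22) = 1.9206

Case 1: c = 1 < log_5(22) = 1.9206
T(n) = O(n^(log_5 22))

For T(n) = 22T(n/5) + O(n^1): log_5(22) = 1.9206. This is Case 1 of the Master Theorem (c < log_b(a), work dominated by leaves), giving O(n^(log_5 22)).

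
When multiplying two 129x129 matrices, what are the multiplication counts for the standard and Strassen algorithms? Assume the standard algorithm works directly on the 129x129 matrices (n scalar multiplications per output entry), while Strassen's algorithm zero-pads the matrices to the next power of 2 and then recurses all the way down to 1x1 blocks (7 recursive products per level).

Matrix multiplication for 129x129 matrices:

Strassen's algorithm requires power-of-2 dimensions. Pad 129x129 to 256x256 (next power of 2).

Standard algorithm: 129^3 = 2146689 multiplications
Strassen's algorithm: 7^(log2(256)) = 7^8 = 5764801 multiplications
Difference: 2146689 - 5764801 = -3618112 (Strassen uses MORE here due to padding overhead — for small or just-over-power-of-2 n, padding can outweigh the per-level savings)

Standard: 2146689 multiplications (129^3). Strassen: 5764801 multiplications (7^8, after padding to 256x256). Strassen reduces 8 recursive multiplications to 7 at each level.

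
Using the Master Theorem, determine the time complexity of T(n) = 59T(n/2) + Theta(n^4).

Master Theorem for T(n) = 59T(n/2) + O(n^4):

a = 59, b = 2, c = 4
log_b(a) = log_2(59) = 5.8826

Case 1: c = 4 < log_2(59) = 5.8826
T(n) = O(n^(log_2 59))

For T(n) = 59T(n/2) + O(n^4): log_2(59) = 5.8826. This is Case 1 of the Master Theorem (c < log_b(a), work dominated by leaves), giving O(n^(log_2 59)).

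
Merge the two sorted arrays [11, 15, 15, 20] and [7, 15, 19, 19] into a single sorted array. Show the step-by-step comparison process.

Merging process:

Compare 11 vs 7: take 7 from right. Merged: [7]
Compare 11 vs 15: take 11 from left. Merged: [7, 11]
Compare 15 vs 15: take 15 from left. Merged: [7, 11, 15]
Compare 15 vs 15: take 15 from left. Merged: [7, 11, 15, 15]
Compare 20 vs 15: take 15 from right. Merged: [7, 11, 15, 15, 15]
Compare 20 vs 19: take 19 from right. Merged: [7, 11, 15, 15, 15, 19]
Compare 20 vs 19: take 19 from right. Merged: [7, 11, 15, 15, 15, 19, 19]
Append remaining from left: [20]. Merged: [7, 11, 15, 15, 15, 19, 19, 20]

Final merged array: [7, 11, 15, 15, 15, 19, 19, 20]
Total comparisons: 7

The merged array is [7, 11, 15, 15, 15, 19, 19, 20], requiring 7 comparisons. The merge step runs in O(n) time where n is the total number of elements.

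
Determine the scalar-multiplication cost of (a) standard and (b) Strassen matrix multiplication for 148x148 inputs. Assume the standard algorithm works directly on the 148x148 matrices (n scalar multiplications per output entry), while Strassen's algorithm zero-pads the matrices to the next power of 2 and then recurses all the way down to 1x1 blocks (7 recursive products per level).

Matrix multiplication for 148x148 matrices:

Strassen's algorithm requires power-of-2 dimensions. Pad 148x148 to 256x256 (next power of 2).

Standard algorithm: 148^3 = 3241792 multiplications
Strassen's algorithm: 7^(log2(256)) = 7^8 = 5764801 multiplications
Difference: 3241792 - 5764801 = -2523009 (Strassen uses MORE here due to padding overhead — for small or just-over-power-of-2 n, padding can outweigh the per-level savings)

Standard: 3241792 multiplications (148^3). Strassen: 5764801 multiplications (7^8, after padding to 256x256). Strassen reduces 8 recursive multiplications to 7 at each level.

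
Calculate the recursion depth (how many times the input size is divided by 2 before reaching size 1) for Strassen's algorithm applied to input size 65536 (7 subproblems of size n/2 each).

For divide and conquer with division factor 2:

Problem sizes at each level:
Level 0: 65536
Level 1: 32768
Level 2: 16384
Level 3: 8192
Level 4: 4096
Level 5: 2048
Level 6: 1024
Level 7: 512
Level 8: 256
Level 9: 128
Level 10: 64
Level 11: 32
Level 12: 16
Level 13: 8
Level 14: 4
Level 15: 2
Level 16: 1

The root is level 0 and the size-1 base case is level 16 (the tree spans levels 0 through 16, i.e. 17 levels counting the root), so the depth is the number of divisions: log_2(65536) = 16

The recursion tree depth is log_2(65536) = 16. At each level, the problem size is divided by 2, so it takes 16 divisions to reduce to a base case of size 1. The algorithm makes 7 recursive calls at each level.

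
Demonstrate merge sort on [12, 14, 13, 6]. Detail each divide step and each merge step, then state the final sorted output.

Merge sort trace:

Split: [12, 14, 13, 6] -> [12, 14] and [13, 6]
  Split: [12, 14] -> [12] and [14]
  Merge: [12] + [14] -> [12, 14]
  Split: [13, 6] -> [13] and [6]
  Merge: [13] + [6] -> [6, 13]
Merge: [12, 14] + [6, 13] -> [6, 12, 13, 14]

Final sorted array: [6, 12, 13, 14]

The merge sort proceeds by recursively splitting the array and merging sorted halves.
After all merges, the sorted array is [6, 12, 13, 14].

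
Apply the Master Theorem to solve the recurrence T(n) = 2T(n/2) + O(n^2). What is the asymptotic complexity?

Master Theorem for T(n) = 2T(n/2) + O(n^2):

a = 2, b = 2, c = 2
log_b(a) = log_2(2) = 1.0000

Case 3: c = 2 > log_2(2) = 1.0000
T(n) = O(n^2) = O(n^2)

For T(n) = 2T(n/2) + O(n^2): log_2(2) = 1.0000. This is Case 3 of the Master Theorem (c > log_b(a), work dominated by root), giving O(n^2).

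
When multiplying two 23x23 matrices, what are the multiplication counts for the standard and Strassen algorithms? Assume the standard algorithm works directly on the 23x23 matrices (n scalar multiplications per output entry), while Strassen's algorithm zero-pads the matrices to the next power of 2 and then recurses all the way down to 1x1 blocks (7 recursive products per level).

Matrix multiplication for 23x23 matrices:

Strassen's algorithm requires power-of-2 dimensions. Pad 23x23 to 32x32 (next power of 2).

Standard algorithm: 23^3 = 12167 multiplications
Strassen's algorithm: 7^(log2(32)) = 7^5 = 16807 multiplications
Difference: 12167 - 16807 = -4640 (Strassen uses MORE here due to padding overhead — for small or just-over-power-of-2 n, padding can outweigh the per-level savings)

Standard: 12167 multiplications (23^3). Strassen: 16807 multiplications (7^5, after padding to 32x32). Strassen reduces 8 recursive multiplications to 7 at each level.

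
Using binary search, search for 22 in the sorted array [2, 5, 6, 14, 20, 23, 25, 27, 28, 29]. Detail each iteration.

Binary search for 22 in [2, 5, 6, 14, 20, 23, 25, 27, 28, 29]:

lo=0, hi=9, mid=4, arr[mid]=20 -> 20 < 22, search right half
lo=5, hi=9, mid=7, arr[mid]=27 -> 27 > 22, search left half
lo=5, hi=6, mid=5, arr[mid]=23 -> 23 > 22, search left half
lo=5 > hi=4, target 22 not found

Binary search determines that 22 is not in the array after 3 comparisons. The search space was exhausted without finding the target.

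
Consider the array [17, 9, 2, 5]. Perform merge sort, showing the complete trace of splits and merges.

Merge sort trace:

Split: [17, 9, 2, 5] -> [17, 9] and [2, 5]
  Split: [17, 9] -> [17] and [9]
  Merge: [17] + [9] -> [9, 17]
  Split: [2, 5] -> [2] and [5]
  Merge: [2] + [5] -> [2, 5]
Merge: [9, 17] + [2, 5] -> [2, 5, 9, 17]

Final sorted array: [2, 5, 9, 17]

The merge sort proceeds by recursively splitting the array and merging sorted halves.
After all merges, the sorted array is [2, 5, 9, 17].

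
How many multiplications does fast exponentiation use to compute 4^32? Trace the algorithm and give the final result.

Computing 4^32 by squaring (build up from 4^1; each line after the first costs one multiplication):

4^1 = 4
4^2 = (4^1)^2 = 4^2 = 16
4^4 = (4^2)^2 = 16^2 = 256
4^8 = (4^4)^2 = 256^2 = 65536
4^16 = (4^8)^2 = 65536^2 = 4294967296
4^32 = (4^16)^2 = 4294967296^2 = 18446744073709551616

Result: 18446744073709551616
Multiplications needed: 5 (5 lines after 4^1)

4^32 = 18446744073709551616. Using exponentiation by squaring, this requires 5 multiplications. The key idea: if the exponent is even, square the half-power; if odd, multiply by the base once.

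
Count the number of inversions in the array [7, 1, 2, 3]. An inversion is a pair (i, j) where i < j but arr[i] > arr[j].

Finding inversions in [7, 1, 2, 3]:

(0, 1): arr[0]=7 > arr[1]=1
(0, 2): arr[0]=7 > arr[2]=2
(0, 3): arr[0]=7 > arr[3]=3

Total inversions: 3

The array has 3 inversion(s): (0,1), (0,2), (0,3). Each pair (i,j) satisfies i < j and arr[i] > arr[j].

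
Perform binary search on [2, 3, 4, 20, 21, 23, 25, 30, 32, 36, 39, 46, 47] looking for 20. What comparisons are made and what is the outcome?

Binary search for 20 in [2, 3, 4, 20, 21, 23, 25, 30, 32, 36, 39, 46, 47]:

lo=0, hi=12, mid=6, arr[mid]=25 -> 25 > 20, search left half
lo=0, hi=5, mid=2, arr[mid]=4 -> 4 < 20, search right half
lo=3, hi=5, mid=4, arr[mid]=21 -> 21 > 20, search left half
lo=3, hi=3, mid=3, arr[mid]=20 -> Found target at index 3!

Binary search finds 20 at index 3 after 4 comparisons. The search repeatedly halves the search space by comparing with the middle element.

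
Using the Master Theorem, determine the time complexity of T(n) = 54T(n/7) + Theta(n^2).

Master Theorem for T(n) = 54T(n/7) + O(n^2):

a = 54, b = 7, c = 2
log_b(a) = log_7(54) = 2.0499

Case 1: c = 2 < log_7(54) = 2.0499
T(n) = O(n^(log_7 54))

For T(n) = 54T(n/7) + O(n^2): log_7(54) = 2.0499. This is Case 1 of the Master Theorem (c < log_b(a), work dominated by leaves), giving O(n^(log_7 54)).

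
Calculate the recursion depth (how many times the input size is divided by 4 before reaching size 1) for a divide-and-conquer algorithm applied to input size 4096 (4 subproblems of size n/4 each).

For divide and conquer with division factor 4:

Problem sizes at each level:
Level 0: 4096
Level 1: 1024
Level 2: 256
Level 3: 64
Level 4: 16
Level 5: 4
Level 6: 1

The root is level 0 and the size-1 base case is level 6 (the tree spans levels 0 through 6, i.e. 7 levels counting the root), so the depth is the number of divisions: log_4(4096) = 6

The recursion tree depth is log_4(4096) = 6. At each level, the problem size is divided by 4, so it takes 6 divisions to reduce to a base case of size 1. The algorithm makes 4 recursive calls at each level.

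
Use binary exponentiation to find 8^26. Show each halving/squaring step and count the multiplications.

Computing 8^26 by squaring (build up from 8^1; each line after the first costs one multiplication):

8^1 = 8
8^2 = (8^1)^2 = 8^2 = 64
8^3 = 8 * 8^2 = 8 * 64 = 512
8^6 = (8^3)^2 = 512^2 = 262144
8^12 = (8^6)^2 = 262144^2 = 68719476736
8^13 = 8 * 8^12 = 8 * 68719476736 = 549755813888
8^26 = (8^13)^2 = 549755813888^2 = 302231454903657293676544

Result: 302231454903657293676544
Multiplications needed: 6 (6 lines after 8^1)

8^26 = 302231454903657293676544. Using exponentiation by squaring, this requires 6 multiplications. The key idea: if the exponent is even, square the half-power; if odd, multiply by the base once.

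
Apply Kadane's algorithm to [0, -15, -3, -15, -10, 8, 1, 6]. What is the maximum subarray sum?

Using Kadane's algorithm on [0, -15, -3, -15, -10, 8, 1, 6]:

Scanning through the array:
Position 1 (value -15): max_ending_here = -15, max_so_far = 0
Position 2 (value -3): max_ending_here = -3, max_so_far = 0
Position 3 (value -15): max_ending_here = -15, max_so_far = 0
Position 4 (value -10): max_ending_here = -10, max_so_far = 0
Position 5 (value 8): max_ending_here = 8, max_so_far = 8
Position 6 (value 1): max_ending_here = 9, max_so_far = 9
Position 7 (value 6): max_ending_here = 15, max_so_far = 15

Maximum subarray: [8, 1, 6]
Maximum sum: 15

The maximum subarray is [8, 1, 6] with sum 15. This subarray runs from index 5 to index 7.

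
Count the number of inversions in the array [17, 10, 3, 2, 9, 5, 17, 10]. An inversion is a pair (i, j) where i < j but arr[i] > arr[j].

Finding inversions in [17, 10, 3, 2, 9, 5, 17, 10]:

(0, 1): arr[0]=17 > arr[1]=10
(0, 2): arr[0]=17 > arr[2]=3
(0, 3): arr[0]=17 > arr[3]=2
(0, 4): arr[0]=17 > arr[4]=9
(0, 5): arr[0]=17 > arr[5]=5
(0, 7): arr[0]=17 > arr[7]=10
(1, 2): arr[1]=10 > arr[2]=3
(1, 3): arr[1]=10 > arr[3]=2
(1, 4): arr[1]=10 > arr[4]=9
(1, 5): arr[1]=10 > arr[5]=5
(2, 3): arr[2]=3 > arr[3]=2
(4, 5): arr[4]=9 > arr[5]=5
(6, 7): arr[6]=17 > arr[7]=10

Total inversions: 13

The array has 13 inversion(s): (0,1), (0,2), (0,3), (0,4), (0,5), (0,7), (1,2), (1,3), (1,4), (1,5), (2,3), (4,5), (6,7). Each pair (i,j) satisfies i < j and arr[i] > arr[j].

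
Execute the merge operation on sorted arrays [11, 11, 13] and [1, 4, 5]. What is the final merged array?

Merging process:

Compare 11 vs 1: take 1 from right. Merged: [1]
Compare 11 vs 4: take 4 from right. Merged: [1, 4]
Compare 11 vs 5: take 5 from right. Merged: [1, 4, 5]
Append remaining from left: [11, 11, 13]. Merged: [1, 4, 5, 11, 11, 13]

Final merged array: [1, 4, 5, 11, 11, 13]
Total comparisons: 3

The merged array is [1, 4, 5, 11, 11, 13], requiring 3 comparisons. The merge step runs in O(n) time where n is the total number of elements.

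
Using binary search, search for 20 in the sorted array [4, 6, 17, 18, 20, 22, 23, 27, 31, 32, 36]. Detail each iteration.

Binary search for 20 in [4, 6, 17, 18, 20, 22, 23, 27, 31, 32, 36]:

lo=0, hi=10, mid=5, arr[mid]=22 -> 22 > 20, search left half
lo=0, hi=4, mid=2, arr[mid]=17 -> 17 < 20, search right half
lo=3, hi=4, mid=3, arr[mid]=18 -> 18 < 20, search right half
lo=4, hi=4, mid=4, arr[mid]=20 -> Found target at index 4!

Binary search finds 20 at index 4 after 4 comparisons. The search repeatedly halves the search space by comparing with the middle element.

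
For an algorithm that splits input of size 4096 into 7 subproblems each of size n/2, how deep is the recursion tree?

For divide and conquer with division factor 2:

Problem sizes at each level:
Level 0: 4096
Level 1: 2048
Level 2: 1024
Level 3: 512
Level 4: 256
Level 5: 128
Level 6: 64
Level 7: 32
Level 8: 16
Level 9: 8
Level 10: 4
Level 11: 2
Level 12: 1

The root is level 0 and the size-1 base case is level 12 (the tree spans levels 0 through 12, i.e. 13 levels counting the root), so the depth is the number of divisions: log_2(4096) = 12

The recursion tree depth is log_2(4096) = 12. At each level, the problem size is divided by 2, so it takes 12 divisions to reduce to a base case of size 1. The algorithm makes 7 recursive calls at each level.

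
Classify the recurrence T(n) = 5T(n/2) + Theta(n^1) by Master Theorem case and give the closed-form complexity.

Master Theorem for T(n) = 5T(n/2) + O(n^1):

a = 5, b = 2, c = 1
log_b(a) = log_2(5) = 2.3219

Case 1: c = 1 < log_2(5) = 2.3219
T(n) = O(n^(log_2 5))

For T(n) = 5T(n/2) + O(n^1): log_2(5) = 2.3219. This is Case 1 of the Master Theorem (c < log_b(a), work dominated by leaves), giving O(n^(log_2 5)).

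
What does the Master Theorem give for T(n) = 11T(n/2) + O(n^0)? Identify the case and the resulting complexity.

Master Theorem for T(n) = 11T(n/2) + O(n^0):

a = 11, b = 2, c = 0
log_b(a) = log_2(11) = 3.4594

Case 1: c = 0 < log_2(11) = 3.4594
T(n) = O(n^(log_2 11))

For T(n) = 11T(n/2) + O(n^0): log_2(11) = 3.4594. This is Case 1 of the Master Theorem (c < log_b(a), work dominated by leaves), giving O(n^(log_2 11)).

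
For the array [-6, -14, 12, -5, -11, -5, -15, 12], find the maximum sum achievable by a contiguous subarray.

Using Kadane's algorithm on [-6, -14, 12, -5, -11, -5, -15, 12]:

Scanning through the array:
Position 1 (value -14): max_ending_here = -14, max_so_far = -6
Position 2 (value 12): max_ending_here = 12, max_so_far = 12
Position 3 (value -5): max_ending_here = 7, max_so_far = 12
Position 4 (value -11): max_ending_here = -4, max_so_far = 12
Position 5 (value -5): max_ending_here = -5, max_so_far = 12
Position 6 (value -15): max_ending_here = -15, max_so_far = 12
Position 7 (value 12): max_ending_here = 12, max_so_far = 12

Maximum subarray: [12]
Maximum sum: 12

The maximum subarray is [12] with sum 12. This subarray runs from index 2 to index 2.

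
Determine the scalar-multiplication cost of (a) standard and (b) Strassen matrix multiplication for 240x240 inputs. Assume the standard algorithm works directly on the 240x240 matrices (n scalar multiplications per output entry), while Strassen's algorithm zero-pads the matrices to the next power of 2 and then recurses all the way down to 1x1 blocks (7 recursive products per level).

Matrix multiplication for 240x240 matrices:

Strassen's algorithm requires power-of-2 dimensions. Pad 240x240 to 256x256 (next power of 2).

Standard algorithm: 240^3 = 13824000 multiplications
Strassen's algorithm: 7^(log2(256)) = 7^8 = 5764801 multiplications
Savings: 13824000 - 5764801 = 8059199 multiplications

Standard: 13824000 multiplications (240^3). Strassen: 5764801 multiplications (7^8, after padding to 256x256). Strassen reduces 8 recursive multiplications to 7 at each level.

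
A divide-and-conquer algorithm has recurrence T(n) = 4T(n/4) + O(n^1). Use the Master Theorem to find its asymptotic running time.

Master Theorem for T(n) = 4T(n/4) + O(n^1):

a = 4, b = 4, c = 1
log_b(a) = log_4(4) = 1.0000

Case 2: c = 1 = log_4(4) = 1.0000
T(n) = O(n^1 log n) = O(n log n)

For T(n) = 4T(n/4) + O(n^1): log_4(4) = 1.0000. This is Case 2 of the Master Theorem (c = log_b(a), equal work at all levels), giving O(n log n).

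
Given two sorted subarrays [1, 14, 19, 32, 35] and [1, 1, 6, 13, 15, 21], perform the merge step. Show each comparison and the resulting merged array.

Merging process:

Compare 1 vs 1: take 1 from left. Merged: [1]
Compare 14 vs 1: take 1 from right. Merged: [1, 1]
Compare 14 vs 1: take 1 from right. Merged: [1, 1, 1]
Compare 14 vs 6: take 6 from right. Merged: [1, 1, 1, 6]
Compare 14 vs 13: take 13 from right. Merged: [1, 1, 1, 6, 13]
Compare 14 vs 15: take 14 from left. Merged: [1, 1, 1, 6, 13, 14]
Compare 19 vs 15: take 15 from right. Merged: [1, 1, 1, 6, 13, 14, 15]
Compare 19 vs 21: take 19 from left. Merged: [1, 1, 1, 6, 13, 14, 15, 19]
Compare 32 vs 21: take 21 from right. Merged: [1, 1, 1, 6, 13, 14, 15, 19, 21]
Append remaining from left: [32, 35]. Merged: [1, 1, 1, 6, 13, 14, 15, 19, 21, 32, 35]

Final merged array: [1, 1, 1, 6, 13, 14, 15, 19, 21, 32, 35]
Total comparisons: 9

The merged array is [1, 1, 1, 6, 13, 14, 15, 19, 21, 32, 35], requiring 9 comparisons. The merge step runs in O(n) time where n is the total number of elements.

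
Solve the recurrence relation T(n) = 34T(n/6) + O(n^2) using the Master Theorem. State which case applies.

Master Theorem for T(n) = 34T(n/6) + O(n^2):

a = 34, b = 6, c = 2
log_b(a) = log_6(34) = 1.9681

Case 3: c = 2 > log_6(34) = 1.9681
T(n) = O(n^2) = O(n^2)

For T(n) = 34T(n/6) + O(n^2): log_6(34) = 1.9681. This is Case 3 of the Master Theorem (c > log_b(a), work dominated by root), giving O(n^2).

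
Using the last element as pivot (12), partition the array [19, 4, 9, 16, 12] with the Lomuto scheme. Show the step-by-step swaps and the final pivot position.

Lomuto partition with pivot = 12:

Initial array: [19, 4, 9, 16, 12]

arr[0]=19 > 12: no swap
arr[1]=4 <= 12: swap with position 0, array becomes [4, 19, 9, 16, 12]
arr[2]=9 <= 12: swap with position 1, array becomes [4, 9, 19, 16, 12]
arr[3]=16 > 12: no swap

Place pivot at position 2: [4, 9, 12, 16, 19]
Pivot position: 2

After partitioning with pivot 12, the array becomes [4, 9, 12, 16, 19]. The pivot is placed at index 2. All elements to the left of the pivot are <= 12, and all elements to the right are > 12.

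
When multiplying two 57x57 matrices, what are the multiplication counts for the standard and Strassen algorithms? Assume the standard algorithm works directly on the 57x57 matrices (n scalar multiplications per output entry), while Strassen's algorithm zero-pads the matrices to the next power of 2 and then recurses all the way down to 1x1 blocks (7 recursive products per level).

Matrix multiplication for 57x57 matrices:

Strassen's algorithm requires power-of-2 dimensions. Pad 57x57 to 64x64 (next power of 2).

Standard algorithm: 57^3 = 185193 multiplications
Strassen's algorithm: 7^(log2(64)) = 7^6 = 117649 multiplications
Savings: 185193 - 117649 = 67544 multiplications

Standard: 185193 multiplications (57^3). Strassen: 117649 multiplications (7^6, after padding to 64x64). Strassen reduces 8 recursive multiplications to 7 at each level.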